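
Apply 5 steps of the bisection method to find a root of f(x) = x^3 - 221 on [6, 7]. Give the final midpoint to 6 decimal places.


f(x) = x^3 - 221
f(6) = -5 < 0
f(7) = 122 > 0

Step 1: midpoint = (6.000000 + 7.000000)/2 = 6.500000
  f(6.500000) = 53.625000
  f(mid) > 0, so root is in [6.000000, 6.500000]

Step 2: midpoint = (6.000000 + 6.500000)/2 = 6.250000
  f(6.250000) = 23.140625
  f(mid) > 0, so root is in [6.000000, 6.250000]

Step 3: midpoint = (6.000000 + 6.250000)/2 = 6.125000
  f(6.125000) = 8.783203
  f(mid) > 0, so root is in [6.000000, 6.125000]

Step 4: midpoint = (6.000000 + 6.125000)/2 = 6.062500
  f(6.062500) = 1.820557
  f(mid) > 0, so root is in [6.000000, 6.062500]

Step 5: midpoint = (6.000000 + 6.062500)/2 = 6.031250
  f(6.031250) = -1.607391
  f(mid) < 0, so root is in [6.031250, 6.062500]

midpoint = 6.031250


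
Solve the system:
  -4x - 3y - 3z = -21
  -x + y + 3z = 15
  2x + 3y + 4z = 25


Using Cramer's rule. Expand each determinant along the first row.
D  = (-4)*[1*4 - 3*3] - (-3)*[(-1)*4 - 3*2] + (-3)*[(-1)*3 - 1*2]
  = (-4)*(-5) - (-3)*(-10) + (-3)*(-5) = 5
Dx = (-21)*[1*4 - 3*3] - (-3)*[15*4 - 3*25] + (-3)*[15*3 - 1*25]
  = (-21)*(-5) - (-3)*(-15) + (-3)*(20) = 0
Dy = (-4)*[15*4 - 3*25] - (-21)*[(-1)*4 - 3*2] + (-3)*[(-1)*25 - 15*2]
  = (-4)*(-15) - (-21)*(-10) + (-3)*(-55) = 15
Dz = (-4)*[1*25 - 15*3] - (-3)*[(-1)*25 - 15*2] + (-21)*[(-1)*3 - 1*2]
  = (-4)*(-20) - (-3)*(-55) + (-21)*(-5) = 20
x = Dx/D = 0/5 = 0, y = Dy/D = 15/5 = 3, z = Dz/D = 20/5 = 4
Check eq1: (-4)(0) + (-3)(3) + (-3)(4) = -21 = -21 ✓
Check eq2: (-1)(0) + (1)(3) + (3)(4) = 15 = 15 ✓
Check eq3: (2)(0) + (3)(3) + (4)(4) = 25 = 25 ✓

x = 0, y = 3, z = 4


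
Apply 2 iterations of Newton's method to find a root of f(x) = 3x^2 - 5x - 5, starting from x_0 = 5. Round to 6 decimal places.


Newton's method: x_(n+1) = x_n - f(x_n)/f'(x_n)
f(x) = 3x^2 - 5x - 5
f'(x) = 6x - 5

Iteration 1:
  f(5.000000) = 45.000000
  f'(5.000000) = 25.000000
  x_1 = 5.000000 - (45.000000)/(25.000000) = 3.200000

Iteration 2:
  f(3.200000) = 9.720000
  f'(3.200000) = 14.200000
  x_2 = 3.200000 - (9.720000)/(14.200000) = 2.515493

x_2 = 2.515493


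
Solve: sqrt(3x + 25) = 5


Square both sides: 3x + 25 = 5^2 = 25
3x = 25 - 25 = 0
x = 0
Check: sqrt(3*0 + 25) = sqrt(25) = 5 ✓

x = 0


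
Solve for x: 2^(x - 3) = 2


Express both sides with the same base.
2 = 2^1
Since the bases match, equate exponents: x - 3 = 1
So x = 1 - (-3) = 4

x = 4


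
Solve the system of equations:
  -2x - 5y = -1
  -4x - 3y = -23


Using Cramer's rule:
Determinant D = (-2)(-3) - (-4)(-5) = 6 - 20 = -14
Dx = (-1)(-3) - (-23)(-5) = 3 - 115 = -112
Dy = (-2)(-23) - (-4)(-1) = 46 - 4 = 42
x = Dx/D = -112/-14 = 8
y = Dy/D = 42/-14 = -3

x = 8, y = -3


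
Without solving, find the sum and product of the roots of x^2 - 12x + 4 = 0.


By Vieta's formulas for ax^2 + bx + c = 0:
  Sum of roots = -b/a
  Product of roots = c/a

Here a = 1, b = -12, c = 4
Sum = -(-12)/1 = 12
Product = 4/1 = 4

Sum = 12, Product = 4


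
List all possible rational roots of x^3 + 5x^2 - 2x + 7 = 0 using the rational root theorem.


Rational root theorem: possible roots are ±p/q where:
  p divides the constant term (7): p ∈ {1, 7}
  q divides the leading coefficient (1): q ∈ {1}

All possible rational roots: -7, -1, 1, 7

-7, -1, 1, 7


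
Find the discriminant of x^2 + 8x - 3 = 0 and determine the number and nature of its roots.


For ax^2 + bx + c = 0, discriminant D = b^2 - 4ac
Here a = 1, b = 8, c = -3
D = (8)^2 - 4(1)(-3) = 64 + 12 = 76

D = 76 > 0 but not a perfect square
The equation has 2 distinct real irrational roots.

Discriminant = 76, 2 distinct real irrational roots


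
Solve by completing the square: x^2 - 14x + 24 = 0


Start: x^2 - 14x + 24 = 0
Move constant: x^2 - 14x = -24
Half of -14 is -7, squared is 49
Add 49 to both sides: x^2 - 14x + 49 = 25
(x - 7)^2 = 25
x - 7 = ±5
x = 7 + 5 = 12 or x = 7 - 5 = 2

x = 2, x = 12


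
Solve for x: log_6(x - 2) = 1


Convert to exponential form: x - 2 = 6^1 = 6
x = 6 + 2 = 8
Check: log_6(8 - 2) = log_6(6) = log_6(6) = 1 ✓

x = 8


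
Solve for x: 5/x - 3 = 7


Subtract -3 from both sides: 5/x = 10
Multiply both sides by x: 5 = 10 * x
Divide by 10: x = 1/2

x = 1/2


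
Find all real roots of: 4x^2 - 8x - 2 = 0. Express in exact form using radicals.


Using the quadratic formula: x = (-b ± sqrt(b^2 - 4ac)) / (2a)
Here a = 4, b = -8, c = -2
Discriminant = b^2 - 4ac = (-8)^2 - 4(4)(-2) = 64 + 32 = 96
Since discriminant = 96 > 0, there are two real roots.
x = (8 ± 4*sqrt(6)) / 8
Simplifying: x = (2 ± sqrt(6)) / 2
Numerically: x ≈ 2.2247 or x ≈ -0.2247

x = (2 + sqrt(6)) / 2 or x = (2 - sqrt(6)) / 2


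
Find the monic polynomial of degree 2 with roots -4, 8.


A monic polynomial with roots -4, 8 is:
p(x) = (x + 4)(x - 8)
After multiplying by (x + 4): x + 4
After multiplying by (x - 8): x^2 - 4x - 32

x^2 - 4x - 32


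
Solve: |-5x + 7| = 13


An absolute value equation |expr| = 13 gives two cases:
Case 1: -5x + 7 = 13
  -5x = 6, so x = -6/5
Case 2: -5x + 7 = -13
  -5x = -20, so x = 4

x = -6/5, x = 4


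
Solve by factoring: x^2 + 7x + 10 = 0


We need two numbers that multiply to 10 and add to 7.
Those numbers are 2 and 5 (since 2 * 5 = 10 and 2 + 5 = 7).
So x^2 + 7x + 10 = (x + 2)(x + 5) = 0
Setting each factor to zero: x = -2 or x = -5

x = -5, x = -2


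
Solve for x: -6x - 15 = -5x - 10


Starting with: -6x - 15 = -5x - 10
Move all x terms to left: (-6 + 5)x = -10 + 15
Simplify: -x = 5
Divide both sides by -1: x = -5

x = -5


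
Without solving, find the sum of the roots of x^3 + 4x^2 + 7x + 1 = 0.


By Vieta's formulas for x^3 + bx^2 + cx + d = 0:
  r1 + r2 + r3 = -b/a = -4
  r1*r2 + r1*r3 + r2*r3 = c/a = 7
  r1*r2*r3 = -d/a = -1


Sum = -4


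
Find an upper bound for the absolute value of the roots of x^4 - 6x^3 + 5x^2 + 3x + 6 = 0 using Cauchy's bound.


Cauchy's bound: all roots r satisfy |r| <= 1 + max(|a_i/a_n|) for i = 0,...,n-1
where a_n is the leading coefficient.

Coefficients: [1, -6, 5, 3, 6]
Leading coefficient a_n = 1
Ratios |a_i/a_n|: 6, 5, 3, 6
Maximum ratio: 6
Cauchy's bound: |r| <= 1 + 6 = 7

Upper bound = 7


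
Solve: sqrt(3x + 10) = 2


Square both sides: 3x + 10 = 2^2 = 4
3x = 4 - 10 = -6
x = -2
Check: sqrt(3*(-2) + 10) = sqrt(4) = 2 ✓

x = -2


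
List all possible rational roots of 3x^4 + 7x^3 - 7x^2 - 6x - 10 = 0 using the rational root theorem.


Rational root theorem: possible roots are ±p/q where:
  p divides the constant term (-10): p ∈ {1, 2, 5, 10}
  q divides the leading coefficient (3): q ∈ {1, 3}

All possible rational roots: -10, -5, -10/3, -2, -5/3, -1, -2/3, -1/3, 1/3, 2/3, 1, 5/3, 2, 10/3, 5, 10

-10, -5, -10/3, -2, -5/3, -1, -2/3, -1/3, 1/3, 2/3, 1, 5/3, 2, 10/3, 5, 10


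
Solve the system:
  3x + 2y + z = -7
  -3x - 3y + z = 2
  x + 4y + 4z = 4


Using Cramer's rule. Expand each determinant along the first row.
D  = 3*[(-3)*4 - 1*4] - 2*[(-3)*4 - 1*1] + 1*[(-3)*4 - (-3)*1]
  = 3*(-16) - 2*(-13) + 1*(-9) = -31
Dx = (-7)*[(-3)*4 - 1*4] - 2*[2*4 - 1*4] + 1*[2*4 - (-3)*4]
  = (-7)*(-16) - 2*(4) + 1*(20) = 124
Dy = 3*[2*4 - 1*4] - (-7)*[(-3)*4 - 1*1] + 1*[(-3)*4 - 2*1]
  = 3*(4) - (-7)*(-13) + 1*(-14) = -93
Dz = 3*[(-3)*4 - 2*4] - 2*[(-3)*4 - 2*1] + (-7)*[(-3)*4 - (-3)*1]
  = 3*(-20) - 2*(-14) + (-7)*(-9) = 31
x = Dx/D = 124/-31 = -4, y = Dy/D = -93/-31 = 3, z = Dz/D = 31/-31 = -1
Check eq1: (3)(-4) + (2)(3) + (1)(-1) = -7 = -7 ✓
Check eq2: (-3)(-4) + (-3)(3) + (1)(-1) = 2 = 2 ✓
Check eq3: (1)(-4) + (4)(3) + (4)(-1) = 4 = 4 ✓

x = -4, y = 3, z = -1


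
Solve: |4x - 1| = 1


An absolute value equation |expr| = 1 gives two cases:
Case 1: 4x - 1 = 1
  4x = 2, so x = 1/2
Case 2: 4x - 1 = -1
  4x = 0, so x = 0

x = 0, x = 1/2


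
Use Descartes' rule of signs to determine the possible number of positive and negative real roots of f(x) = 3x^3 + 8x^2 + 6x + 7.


Descartes' rule of signs:

For positive roots, count sign changes in f(x) = 3x^3 + 8x^2 + 6x + 7:
Signs of coefficients: +, +, +, +
Number of sign changes: 0
Possible positive real roots: 0

For negative roots, examine f(-x) = -3x^3 + 8x^2 - 6x + 7:
Signs of coefficients: -, +, -, +
Number of sign changes: 3
Possible negative real roots: 3, 1

Positive roots: 0; Negative roots: 3 or 1


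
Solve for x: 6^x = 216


Express both sides with the same base.
216 = 6^3
Since the bases match: x = 3

x = 3


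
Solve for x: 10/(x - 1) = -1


Multiply both sides by (x - 1): 10 = -1(x - 1)
Distribute: 10 = -x + 1
-x = 10 - 1 = 9
x = -9

x = -9


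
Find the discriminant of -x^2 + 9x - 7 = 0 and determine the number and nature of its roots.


For ax^2 + bx + c = 0, discriminant D = b^2 - 4ac
Here a = -1, b = 9, c = -7
D = (9)^2 - 4(-1)(-7) = 81 - 28 = 53

D = 53 > 0 but not a perfect square
The equation has 2 distinct real irrational roots.

Discriminant = 53, 2 distinct real irrational roots


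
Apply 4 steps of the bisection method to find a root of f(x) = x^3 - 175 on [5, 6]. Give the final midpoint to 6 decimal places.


f(x) = x^3 - 175
f(5) = -50 < 0
f(6) = 41 > 0

Step 1: midpoint = (5.000000 + 6.000000)/2 = 5.500000
  f(5.500000) = -8.625000
  f(mid) < 0, so root is in [5.500000, 6.000000]

Step 2: midpoint = (5.500000 + 6.000000)/2 = 5.750000
  f(5.750000) = 15.109375
  f(mid) > 0, so root is in [5.500000, 5.750000]

Step 3: midpoint = (5.500000 + 5.750000)/2 = 5.625000
  f(5.625000) = 2.978516
  f(mid) > 0, so root is in [5.500000, 5.625000]

Step 4: midpoint = (5.500000 + 5.625000)/2 = 5.562500
  f(5.562500) = -2.888428
  f(mid) < 0, so root is in [5.562500, 5.625000]

midpoint = 5.562500


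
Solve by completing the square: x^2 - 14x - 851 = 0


Start: x^2 - 14x - 851 = 0
Move constant: x^2 - 14x = 851
Half of -14 is -7, squared is 49
Add 49 to both sides: x^2 - 14x + 49 = 900
(x - 7)^2 = 900
x - 7 = ±30
x = 7 + 30 = 37 or x = 7 - 30 = -23

x = -23, x = 37


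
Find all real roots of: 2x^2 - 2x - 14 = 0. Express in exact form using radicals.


Using the quadratic formula: x = (-b ± sqrt(b^2 - 4ac)) / (2a)
Here a = 2, b = -2, c = -14
Discriminant = b^2 - 4ac = (-2)^2 - 4(2)(-14) = 4 + 112 = 116
Since discriminant = 116 > 0, there are two real roots.
x = (2 ± 2*sqrt(29)) / 4
Simplifying: x = (1 ± sqrt(29)) / 2
Numerically: x ≈ 3.1926 or x ≈ -2.1926

x = (1 + sqrt(29)) / 2 or x = (1 - sqrt(29)) / 2


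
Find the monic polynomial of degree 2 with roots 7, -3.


A monic polynomial with roots 7, -3 is:
p(x) = (x - 7)(x + 3)
After multiplying by (x - 7): x - 7
After multiplying by (x + 3): x^2 - 4x - 21

x^2 - 4x - 21


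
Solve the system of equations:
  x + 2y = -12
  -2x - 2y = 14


Using Cramer's rule:
Determinant D = (1)(-2) - (-2)(2) = -2 + 4 = 2
Dx = (-12)(-2) - (14)(2) = 24 - 28 = -4
Dy = (1)(14) - (-2)(-12) = 14 - 24 = -10
x = Dx/D = -4/2 = -2
y = Dy/D = -10/2 = -5

x = -2, y = -5


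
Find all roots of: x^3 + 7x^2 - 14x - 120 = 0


Let p(x) = x^3 + 7x^2 - 14x - 120. By the rational root theorem (leading coefficient 1), any rational root is an integer divisor of 120: try ±1, ±2, ... in turn.
Test x = 1: value = -126 ≠ 0.
Test x = -1: value = -100 ≠ 0.
Test x = 2: value = -112 ≠ 0.
Test x = -2: value = -72 ≠ 0.
Test x = 3: value = -72 ≠ 0.
Test x = -3: value = -42 ≠ 0.
Test x = 4: value = 0 ✓, so (x - 4) is a factor.
Synthetic division by (x - 4): bring down 1; 1(4) + 7 = 11; 11(4) - 14 = 30; 30(4) - 120 = 0 → quotient x^2 + 11x + 30, remainder 0.
Solve the quadratic x^2 + 11x + 30 = 0: discriminant = 11^2 - 4(1)(30) = 121 - 120 = 1.
sqrt(1) = 1, so x = (-11 ± 1)/2: x = -5 or x = -6.
Collecting all roots found:

x = -6, x = -5, x = 4


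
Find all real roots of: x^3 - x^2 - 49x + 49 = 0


Let p(x) = x^3 - x^2 - 49x + 49. By the rational root theorem (leading coefficient 1), any rational root is an integer divisor of 49: try ±1, ±2, ... in turn.
Test x = 1: value = 0 ✓, so (x - 1) is a factor.
Synthetic division by (x - 1): bring down 1; 1(1) - 1 = 0; 0(1) - 49 = -49; (-49)(1) + 49 = 0 → quotient x^2 - 49, remainder 0.
Solve the quadratic x^2 - 49 = 0: discriminant = 0^2 - 4(1)(-49) = 0 + 196 = 196.
sqrt(196) = 14, so x = (0 ± 14)/2: x = 7 or x = -7.

x = -7, x = 1, x = 7


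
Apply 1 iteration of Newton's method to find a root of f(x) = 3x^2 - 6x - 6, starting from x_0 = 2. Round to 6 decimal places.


Newton's method: x_(n+1) = x_n - f(x_n)/f'(x_n)
f(x) = 3x^2 - 6x - 6
f'(x) = 6x - 6

Iteration 1:
  f(2.000000) = -6.000000
  f'(2.000000) = 6.000000
  x_1 = 2.000000 - (-6.000000)/(6.000000) = 3.000000

x_1 = 3.000000


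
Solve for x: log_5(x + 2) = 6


Convert to exponential form: x + 2 = 5^6 = 15625
x = 15625 - 2 = 15623
Check: log_5(15623 + 2) = log_5(15625) = log_5(15625) = 6 ✓

x = 15623


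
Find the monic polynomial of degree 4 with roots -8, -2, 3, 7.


A monic polynomial with roots -8, -2, 3, 7 is:
p(x) = (x + 8)(x + 2)(x - 3)(x - 7)
After multiplying by (x + 8): x + 8
After multiplying by (x + 2): x^2 + 10x + 16
After multiplying by (x - 3): x^3 + 7x^2 - 14x - 48
After multiplying by (x - 7): x^4 - 63x^2 + 50x + 336

x^4 - 63x^2 + 50x + 336


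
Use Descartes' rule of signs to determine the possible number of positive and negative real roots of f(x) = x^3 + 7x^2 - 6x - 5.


Descartes' rule of signs:

For positive roots, count sign changes in f(x) = x^3 + 7x^2 - 6x - 5:
Signs of coefficients: +, +, -, -
Number of sign changes: 1
Possible positive real roots: 1

For negative roots, examine f(-x) = -x^3 + 7x^2 + 6x - 5:
Signs of coefficients: -, +, +, -
Number of sign changes: 2
Possible negative real roots: 2, 0

Positive roots: 1; Negative roots: 2 or 0


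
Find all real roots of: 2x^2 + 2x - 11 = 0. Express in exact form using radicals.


Using the quadratic formula: x = (-b ± sqrt(b^2 - 4ac)) / (2a)
Here a = 2, b = 2, c = -11
Discriminant = b^2 - 4ac = 2^2 - 4(2)(-11) = 4 + 88 = 92
Since discriminant = 92 > 0, there are two real roots.
x = (-2 ± 2*sqrt(23)) / 4
Simplifying: x = (-1 ± sqrt(23)) / 2
Numerically: x ≈ 1.8979 or x ≈ -2.8979

x = (-1 + sqrt(23)) / 2 or x = (-1 - sqrt(23)) / 2


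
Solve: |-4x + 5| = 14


An absolute value equation |expr| = 14 gives two cases:
Case 1: -4x + 5 = 14
  -4x = 9, so x = -9/4
Case 2: -4x + 5 = -14
  -4x = -19, so x = 19/4

x = -9/4, x = 19/4


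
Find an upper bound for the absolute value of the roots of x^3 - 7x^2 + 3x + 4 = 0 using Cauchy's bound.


Cauchy's bound: all roots r satisfy |r| <= 1 + max(|a_i/a_n|) for i = 0,...,n-1
where a_n is the leading coefficient.

Coefficients: [1, -7, 3, 4]
Leading coefficient a_n = 1
Ratios |a_i/a_n|: 7, 3, 4
Maximum ratio: 7
Cauchy's bound: |r| <= 1 + 7 = 8

Upper bound = 8


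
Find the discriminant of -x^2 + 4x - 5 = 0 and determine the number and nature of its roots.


For ax^2 + bx + c = 0, discriminant D = b^2 - 4ac
Here a = -1, b = 4, c = -5
D = (4)^2 - 4(-1)(-5) = 16 - 20 = -4

D = -4 < 0
The equation has no real roots (2 complex conjugate roots).

Discriminant = -4, no real roots (2 complex conjugate roots)


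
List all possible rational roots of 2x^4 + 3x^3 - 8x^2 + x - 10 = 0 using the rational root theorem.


Rational root theorem: possible roots are ±p/q where:
  p divides the constant term (-10): p ∈ {1, 2, 5, 10}
  q divides the leading coefficient (2): q ∈ {1, 2}

All possible rational roots: -10, -5, -5/2, -2, -1, -1/2, 1/2, 1, 2, 5/2, 5, 10

-10, -5, -5/2, -2, -1, -1/2, 1/2, 1, 2, 5/2, 5, 10


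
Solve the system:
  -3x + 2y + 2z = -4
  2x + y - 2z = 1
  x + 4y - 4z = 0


Using Cramer's rule. Expand each determinant along the first row.
D  = (-3)*[1*(-4) - (-2)*4] - 2*[2*(-4) - (-2)*1] + 2*[2*4 - 1*1]
  = (-3)*(4) - 2*(-6) + 2*(7) = 14
Dx = (-4)*[1*(-4) - (-2)*4] - 2*[1*(-4) - (-2)*0] + 2*[1*4 - 1*0]
  = (-4)*(4) - 2*(-4) + 2*(4) = 0
Dy = (-3)*[1*(-4) - (-2)*0] - (-4)*[2*(-4) - (-2)*1] + 2*[2*0 - 1*1]
  = (-3)*(-4) - (-4)*(-6) + 2*(-1) = -14
Dz = (-3)*[1*0 - 1*4] - 2*[2*0 - 1*1] + (-4)*[2*4 - 1*1]
  = (-3)*(-4) - 2*(-1) + (-4)*(7) = -14
x = Dx/D = 0/14 = 0, y = Dy/D = -14/14 = -1, z = Dz/D = -14/14 = -1
Check eq1: (-3)(0) + (2)(-1) + (2)(-1) = -4 = -4 ✓
Check eq2: (2)(0) + (1)(-1) + (-2)(-1) = 1 = 1 ✓
Check eq3: (1)(0) + (4)(-1) + (-4)(-1) = 0 = 0 ✓

x = 0, y = -1, z = -1


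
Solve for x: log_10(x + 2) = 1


Convert to exponential form: x + 2 = 10^1 = 10
x = 10 - 2 = 8
Check: log_10(8 + 2) = log_10(10) = log_10(10) = 1 ✓

x = 8


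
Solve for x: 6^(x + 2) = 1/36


Express both sides with the same base.
1/36 = 6^(-2)
Since the bases match, equate exponents: x + 2 = -2
So x = -2 - (2) = -4

x = -4


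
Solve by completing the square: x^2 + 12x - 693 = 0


Start: x^2 + 12x - 693 = 0
Move constant: x^2 + 12x = 693
Half of 12 is 6, squared is 36
Add 36 to both sides: x^2 + 12x + 36 = 729
(x + 6)^2 = 729
x + 6 = ±27
x = -6 + 27 = 21 or x = -6 - 27 = -33

x = -33, x = 21


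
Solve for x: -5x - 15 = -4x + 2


Starting with: -5x - 15 = -4x + 2
Move all x terms to left: (-5 + 4)x = 2 + 15
Simplify: -x = 17
Divide both sides by -1: x = -17

x = -17


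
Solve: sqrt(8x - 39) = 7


Square both sides: 8x - 39 = 7^2 = 49
8x = 49 + 39 = 88
x = 11
Check: sqrt(8*11 - 39) = sqrt(49) = 7 ✓

x = 11


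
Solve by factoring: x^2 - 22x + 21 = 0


We need two numbers that multiply to 21 and add to -22.
Those numbers are -1 and -21 (since (-1) * (-21) = 21 and (-1) + (-21) = -22).
So x^2 - 22x + 21 = (x - 1)(x - 21) = 0
Setting each factor to zero: x = 1 or x = 21

x = 1, x = 21


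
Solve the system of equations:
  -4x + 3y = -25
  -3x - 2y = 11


Using Cramer's rule:
Determinant D = (-4)(-2) - (-3)(3) = 8 + 9 = 17
Dx = (-25)(-2) - (11)(3) = 50 - 33 = 17
Dy = (-4)(11) - (-3)(-25) = -44 - 75 = -119
x = Dx/D = 17/17 = 1
y = Dy/D = -119/17 = -7

x = 1, y = -7


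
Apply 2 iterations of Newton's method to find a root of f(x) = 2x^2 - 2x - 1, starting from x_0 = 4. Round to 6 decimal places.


Newton's method: x_(n+1) = x_n - f(x_n)/f'(x_n)
f(x) = 2x^2 - 2x - 1
f'(x) = 4x - 2

Iteration 1:
  f(4.000000) = 23.000000
  f'(4.000000) = 14.000000
  x_1 = 4.000000 - (23.000000)/(14.000000) = 2.357143

Iteration 2:
  f(2.357143) = 5.397959
  f'(2.357143) = 7.428571
  x_2 = 2.357143 - (5.397959)/(7.428571) = 1.630495

x_2 = 1.630495


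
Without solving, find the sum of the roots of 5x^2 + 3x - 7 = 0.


By Vieta's formulas for ax^2 + bx + c = 0:
  Sum of roots = -b/a
  Product of roots = c/a

Here a = 5, b = 3, c = -7
Sum = -(3)/5 = -3/5
Product = -7/5 = -7/5

Sum = -3/5


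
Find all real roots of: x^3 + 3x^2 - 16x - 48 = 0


Let p(x) = x^3 + 3x^2 - 16x - 48. By the rational root theorem (leading coefficient 1), any rational root is an integer divisor of 48: try ±1, ±2, ... in turn.
Test x = 1: value = -60 ≠ 0.
Test x = -1: value = -30 ≠ 0.
Test x = 2: value = -60 ≠ 0.
Test x = -2: value = -12 ≠ 0.
Test x = 3: value = -42 ≠ 0.
Test x = -3: value = 0 ✓, so (x + 3) is a factor.
Synthetic division by (x + 3): bring down 1; 1(-3) + 3 = 0; 0(-3) - 16 = -16; (-16)(-3) - 48 = 0 → quotient x^2 - 16, remainder 0.
Solve the quadratic x^2 - 16 = 0: discriminant = 0^2 - 4(1)(-16) = 0 + 64 = 64.
sqrt(64) = 8, so x = (0 ± 8)/2: x = 4 or x = -4.

x = -4, x = -3, x = 4


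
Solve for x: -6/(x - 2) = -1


Multiply both sides by (x - 2): -6 = -1(x - 2)
Distribute: -6 = -x + 2
-x = -6 - 2 = -8
x = 8

x = 8


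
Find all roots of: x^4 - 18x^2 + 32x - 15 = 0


Let p(x) = x^4 - 18x^2 + 32x - 15. By the rational root theorem (leading coefficient 1), any rational root is an integer divisor of 15: try ±1, ±2, ... in turn.
Test x = 1: value = 0 ✓, so (x - 1) is a factor.
Synthetic division by (x - 1): bring down 1; 1(1) + 0 = 1; 1(1) - 18 = -17; (-17)(1) + 32 = 15; 15(1) - 15 = 0 → quotient x^3 + x^2 - 17x + 15, remainder 0.
Continue with the quotient x^3 + x^2 - 17x + 15 (candidates must divide 15; re-test x = 1 first in case it repeats).
Test x = 1: value = 0 ✓, so (x - 1) is a factor.
Synthetic division by (x - 1): bring down 1; 1(1) + 1 = 2; 2(1) - 17 = -15; (-15)(1) + 15 = 0 → quotient x^2 + 2x - 15, remainder 0.
Solve the quadratic x^2 + 2x - 15 = 0: discriminant = 2^2 - 4(1)(-15) = 4 + 60 = 64.
sqrt(64) = 8, so x = (-2 ± 8)/2: x = 3 or x = -5.
Collecting all roots found:

x = -5, x = 1 (multiplicity 2), x = 3


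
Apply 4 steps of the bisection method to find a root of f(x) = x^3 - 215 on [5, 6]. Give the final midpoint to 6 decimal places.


f(x) = x^3 - 215
f(5) = -90 < 0
f(6) = 1 > 0

Step 1: midpoint = (5.000000 + 6.000000)/2 = 5.500000
  f(5.500000) = -48.625000
  f(mid) < 0, so root is in [5.500000, 6.000000]

Step 2: midpoint = (5.500000 + 6.000000)/2 = 5.750000
  f(5.750000) = -24.890625
  f(mid) < 0, so root is in [5.750000, 6.000000]

Step 3: midpoint = (5.750000 + 6.000000)/2 = 5.875000
  f(5.875000) = -12.220703
  f(mid) < 0, so root is in [5.875000, 6.000000]

Step 4: midpoint = (5.875000 + 6.000000)/2 = 5.937500
  f(5.937500) = -5.679932
  f(mid) < 0, so root is in [5.937500, 6.000000]

midpoint = 5.937500


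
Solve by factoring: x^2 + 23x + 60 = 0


We need two numbers that multiply to 60 and add to 23.
Those numbers are 3 and 20 (since 3 * 20 = 60 and 3 + 20 = 23).
So x^2 + 23x + 60 = (x + 3)(x + 20) = 0
Setting each factor to zero: x = -3 or x = -20

x = -20, x = -3


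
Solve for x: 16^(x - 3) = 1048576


Express both sides with the same base.
1048576 = 16^5
Since the bases match, equate exponents: x - 3 = 5
So x = 5 - (-3) = 8

x = 8


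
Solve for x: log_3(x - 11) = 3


Convert to exponential form: x - 11 = 3^3 = 27
x = 27 + 11 = 38
Check: log_3(38 - 11) = log_3(27) = log_3(27) = 3 ✓

x = 38


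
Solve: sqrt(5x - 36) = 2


Square both sides: 5x - 36 = 2^2 = 4
5x = 4 + 36 = 40
x = 8
Check: sqrt(5*8 - 36) = sqrt(4) = 2 ✓

x = 8


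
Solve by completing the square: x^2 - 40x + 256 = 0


Start: x^2 - 40x + 256 = 0
Move constant: x^2 - 40x = -256
Half of -40 is -20, squared is 400
Add 400 to both sides: x^2 - 40x + 400 = 144
(x - 20)^2 = 144
x - 20 = ±12
x = 20 + 12 = 32 or x = 20 - 12 = 8

x = 8, x = 32


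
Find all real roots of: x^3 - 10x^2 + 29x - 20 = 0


Let p(x) = x^3 - 10x^2 + 29x - 20. By the rational root theorem (leading coefficient 1), any rational root is an integer divisor of 20: try ±1, ±2, ... in turn.
Test x = 1: value = 0 ✓, so (x - 1) is a factor.
Synthetic division by (x - 1): bring down 1; 1(1) - 10 = -9; (-9)(1) + 29 = 20; 20(1) - 20 = 0 → quotient x^2 - 9x + 20, remainder 0.
Solve the quadratic x^2 - 9x + 20 = 0: discriminant = (-9)^2 - 4(1)(20) = 81 - 80 = 1.
sqrt(1) = 1, so x = (9 ± 1)/2: x = 5 or x = 4.

x = 1, x = 4, x = 5


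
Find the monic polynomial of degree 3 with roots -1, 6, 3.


A monic polynomial with roots -1, 6, 3 is:
p(x) = (x + 1)(x - 6)(x - 3)
After multiplying by (x + 1): x + 1
After multiplying by (x - 6): x^2 - 5x - 6
After multiplying by (x - 3): x^3 - 8x^2 + 9x + 18

x^3 - 8x^2 + 9x + 18


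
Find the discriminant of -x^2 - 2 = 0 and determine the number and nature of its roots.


For ax^2 + bx + c = 0, discriminant D = b^2 - 4ac
Here a = -1, b = 0, c = -2
D = (0)^2 - 4(-1)(-2) = 0 - 8 = -8

D = -8 < 0
The equation has no real roots (2 complex conjugate roots).

Discriminant = -8, no real roots (2 complex conjugate roots)


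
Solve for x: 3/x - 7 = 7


Subtract -7 from both sides: 3/x = 14
Multiply both sides by x: 3 = 14 * x
Divide by 14: x = 3/14

x = 3/14


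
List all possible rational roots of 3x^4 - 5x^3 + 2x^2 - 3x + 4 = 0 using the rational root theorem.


Rational root theorem: possible roots are ±p/q where:
  p divides the constant term (4): p ∈ {1, 2, 4}
  q divides the leading coefficient (3): q ∈ {1, 3}

All possible rational roots: -4, -2, -4/3, -1, -2/3, -1/3, 1/3, 2/3, 1, 4/3, 2, 4

-4, -2, -4/3, -1, -2/3, -1/3, 1/3, 2/3, 1, 4/3, 2, 4


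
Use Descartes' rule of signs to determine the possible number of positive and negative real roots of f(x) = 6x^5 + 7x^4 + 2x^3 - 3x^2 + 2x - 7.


Descartes' rule of signs:

For positive roots, count sign changes in f(x) = 6x^5 + 7x^4 + 2x^3 - 3x^2 + 2x - 7:
Signs of coefficients: +, +, +, -, +, -
Number of sign changes: 3
Possible positive real roots: 3, 1

For negative roots, examine f(-x) = -6x^5 + 7x^4 - 2x^3 - 3x^2 - 2x - 7:
Signs of coefficients: -, +, -, -, -, -
Number of sign changes: 2
Possible negative real roots: 2, 0

Positive roots: 3 or 1; Negative roots: 2 or 0


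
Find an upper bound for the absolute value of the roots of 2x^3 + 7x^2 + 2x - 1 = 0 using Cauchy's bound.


Cauchy's bound: all roots r satisfy |r| <= 1 + max(|a_i/a_n|) for i = 0,...,n-1
where a_n is the leading coefficient.

Coefficients: [2, 7, 2, -1]
Leading coefficient a_n = 2
Ratios |a_i/a_n|: 7/2, 1, 1/2
Maximum ratio: 7/2
Cauchy's bound: |r| <= 1 + 7/2 = 9/2

Upper bound = 9/2


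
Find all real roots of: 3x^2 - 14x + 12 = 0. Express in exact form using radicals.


Using the quadratic formula: x = (-b ± sqrt(b^2 - 4ac)) / (2a)
Here a = 3, b = -14, c = 12
Discriminant = b^2 - 4ac = (-14)^2 - 4(3)(12) = 196 - 144 = 52
Since discriminant = 52 > 0, there are two real roots.
x = (14 ± 2*sqrt(13)) / 6
Simplifying: x = (7 ± sqrt(13)) / 3
Numerically: x ≈ 3.5352 or x ≈ 1.1315

x = (7 + sqrt(13)) / 3 or x = (7 - sqrt(13)) / 3


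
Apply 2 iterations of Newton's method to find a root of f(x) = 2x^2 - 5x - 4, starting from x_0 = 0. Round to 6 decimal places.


Newton's method: x_(n+1) = x_n - f(x_n)/f'(x_n)
f(x) = 2x^2 - 5x - 4
f'(x) = 4x - 5

Iteration 1:
  f(0.000000) = -4.000000
  f'(0.000000) = -5.000000
  x_1 = 0.000000 - (-4.000000)/(-5.000000) = -0.800000

Iteration 2:
  f(-0.800000) = 1.280000
  f'(-0.800000) = -8.200000
  x_2 = -0.800000 - (1.280000)/(-8.200000) = -0.643902

x_2 = -0.643902


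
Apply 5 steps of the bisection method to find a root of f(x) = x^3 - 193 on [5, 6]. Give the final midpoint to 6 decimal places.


f(x) = x^3 - 193
f(5) = -68 < 0
f(6) = 23 > 0

Step 1: midpoint = (5.000000 + 6.000000)/2 = 5.500000
  f(5.500000) = -26.625000
  f(mid) < 0, so root is in [5.500000, 6.000000]

Step 2: midpoint = (5.500000 + 6.000000)/2 = 5.750000
  f(5.750000) = -2.890625
  f(mid) < 0, so root is in [5.750000, 6.000000]

Step 3: midpoint = (5.750000 + 6.000000)/2 = 5.875000
  f(5.875000) = 9.779297
  f(mid) > 0, so root is in [5.750000, 5.875000]

Step 4: midpoint = (5.750000 + 5.875000)/2 = 5.812500
  f(5.812500) = 3.376221
  f(mid) > 0, so root is in [5.750000, 5.812500]

Step 5: midpoint = (5.750000 + 5.812500)/2 = 5.781250
  f(5.781250) = 0.225861
  f(mid) > 0, so root is in [5.750000, 5.781250]

midpoint = 5.781250


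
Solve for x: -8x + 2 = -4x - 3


Starting with: -8x + 2 = -4x - 3
Move all x terms to left: (-8 + 4)x = -3 - 2
Simplify: -4x = -5
Divide both sides by -4: x = 5/4

x = 5/4


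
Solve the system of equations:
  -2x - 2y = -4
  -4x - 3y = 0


Using Cramer's rule:
Determinant D = (-2)(-3) - (-4)(-2) = 6 - 8 = -2
Dx = (-4)(-3) - (0)(-2) = 12 - 0 = 12
Dy = (-2)(0) - (-4)(-4) = 0 - 16 = -16
x = Dx/D = 12/-2 = -6
y = Dy/D = -16/-2 = 8

x = -6, y = 8


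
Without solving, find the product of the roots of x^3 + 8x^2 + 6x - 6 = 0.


By Vieta's formulas for x^3 + bx^2 + cx + d = 0:
  r1 + r2 + r3 = -b/a = -8
  r1*r2 + r1*r3 + r2*r3 = c/a = 6
  r1*r2*r3 = -d/a = 6


Product = 6


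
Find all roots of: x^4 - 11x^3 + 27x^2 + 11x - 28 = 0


Let p(x) = x^4 - 11x^3 + 27x^2 + 11x - 28. By the rational root theorem (leading coefficient 1), any rational root is an integer divisor of 28: try ±1, ±2, ... in turn.
Test x = 1: value = 0 ✓, so (x - 1) is a factor.
Synthetic division by (x - 1): bring down 1; 1(1) - 11 = -10; (-10)(1) + 27 = 17; 17(1) + 11 = 28; 28(1) - 28 = 0 → quotient x^3 - 10x^2 + 17x + 28, remainder 0.
Continue with the quotient x^3 - 10x^2 + 17x + 28 (candidates must divide 28; re-test x = 1 first in case it repeats).
Test x = 1: value = 36 ≠ 0.
Test x = -1: value = 0 ✓, so (x + 1) is a factor.
Synthetic division by (x + 1): bring down 1; 1(-1) - 10 = -11; (-11)(-1) + 17 = 28; 28(-1) + 28 = 0 → quotient x^2 - 11x + 28, remainder 0.
Solve the quadratic x^2 - 11x + 28 = 0: discriminant = (-11)^2 - 4(1)(28) = 121 - 112 = 9.
sqrt(9) = 3, so x = (11 ± 3)/2: x = 7 or x = 4.
Collecting all roots found:

x = -1, x = 1, x = 4, x = 7


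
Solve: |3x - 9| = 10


An absolute value equation |expr| = 10 gives two cases:
Case 1: 3x - 9 = 10
  3x = 19, so x = 19/3
Case 2: 3x - 9 = -10
  3x = -1, so x = -1/3

x = -1/3, x = 19/3


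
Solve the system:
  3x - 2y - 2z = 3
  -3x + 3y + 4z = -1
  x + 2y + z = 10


Using Cramer's rule. Expand each determinant along the first row.
D  = 3*[3*1 - 4*2] - (-2)*[(-3)*1 - 4*1] + (-2)*[(-3)*2 - 3*1]
  = 3*(-5) - (-2)*(-7) + (-2)*(-9) = -11
Dx = 3*[3*1 - 4*2] - (-2)*[(-1)*1 - 4*10] + (-2)*[(-1)*2 - 3*10]
  = 3*(-5) - (-2)*(-41) + (-2)*(-32) = -33
Dy = 3*[(-1)*1 - 4*10] - 3*[(-3)*1 - 4*1] + (-2)*[(-3)*10 - (-1)*1]
  = 3*(-41) - 3*(-7) + (-2)*(-29) = -44
Dz = 3*[3*10 - (-1)*2] - (-2)*[(-3)*10 - (-1)*1] + 3*[(-3)*2 - 3*1]
  = 3*(32) - (-2)*(-29) + 3*(-9) = 11
x = Dx/D = -33/-11 = 3, y = Dy/D = -44/-11 = 4, z = Dz/D = 11/-11 = -1
Check eq1: (3)(3) + (-2)(4) + (-2)(-1) = 3 = 3 ✓
Check eq2: (-3)(3) + (3)(4) + (4)(-1) = -1 = -1 ✓
Check eq3: (1)(3) + (2)(4) + (1)(-1) = 10 = 10 ✓

x = 3, y = 4, z = -1


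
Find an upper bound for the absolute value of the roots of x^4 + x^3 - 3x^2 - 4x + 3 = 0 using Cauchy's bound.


Cauchy's bound: all roots r satisfy |r| <= 1 + max(|a_i/a_n|) for i = 0,...,n-1
where a_n is the leading coefficient.

Coefficients: [1, 1, -3, -4, 3]
Leading coefficient a_n = 1
Ratios |a_i/a_n|: 1, 3, 4, 3
Maximum ratio: 4
Cauchy's bound: |r| <= 1 + 4 = 5

Upper bound = 5


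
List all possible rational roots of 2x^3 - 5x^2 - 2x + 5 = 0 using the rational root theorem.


Rational root theorem: possible roots are ±p/q where:
  p divides the constant term (5): p ∈ {1, 5}
  q divides the leading coefficient (2): q ∈ {1, 2}

All possible rational roots: -5, -5/2, -1, -1/2, 1/2, 1, 5/2, 5

-5, -5/2, -1, -1/2, 1/2, 1, 5/2, 5


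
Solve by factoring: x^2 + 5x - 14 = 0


We need two numbers that multiply to -14 and add to 5.
Those numbers are -2 and 7 (since (-2) * 7 = -14 and (-2) + 7 = 5).
So x^2 + 5x - 14 = (x - 2)(x + 7) = 0
Setting each factor to zero: x = 2 or x = -7

x = -7, x = 2


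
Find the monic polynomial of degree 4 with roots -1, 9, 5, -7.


A monic polynomial with roots -1, 9, 5, -7 is:
p(x) = (x + 1)(x - 9)(x - 5)(x + 7)
After multiplying by (x + 1): x + 1
After multiplying by (x - 9): x^2 - 8x - 9
After multiplying by (x - 5): x^3 - 13x^2 + 31x + 45
After multiplying by (x + 7): x^4 - 6x^3 - 60x^2 + 262x + 315

x^4 - 6x^3 - 60x^2 + 262x + 315


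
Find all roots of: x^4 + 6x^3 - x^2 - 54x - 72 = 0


Let p(x) = x^4 + 6x^3 - x^2 - 54x - 72. By the rational root theorem (leading coefficient 1), any rational root is an integer divisor of 72: try ±1, ±2, ... in turn.
Test x = 1: value = -120 ≠ 0.
Test x = -1: value = -24 ≠ 0.
Test x = 2: value = -120 ≠ 0.
Test x = -2: value = 0 ✓, so (x + 2) is a factor.
Synthetic division by (x + 2): bring down 1; 1(-2) + 6 = 4; 4(-2) - 1 = -9; (-9)(-2) - 54 = -36; (-36)(-2) - 72 = 0 → quotient x^3 + 4x^2 - 9x - 36, remainder 0.
Continue with the quotient x^3 + 4x^2 - 9x - 36 (candidates must divide 36; re-test x = -2 first in case it repeats).
Test x = -2: value = -10 ≠ 0.
Test x = 3: value = 0 ✓, so (x - 3) is a factor.
Synthetic division by (x - 3): bring down 1; 1(3) + 4 = 7; 7(3) - 9 = 12; 12(3) - 36 = 0 → quotient x^2 + 7x + 12, remainder 0.
Solve the quadratic x^2 + 7x + 12 = 0: discriminant = 7^2 - 4(1)(12) = 49 - 48 = 1.
sqrt(1) = 1, so x = (-7 ± 1)/2: x = -3 or x = -4.
Collecting all roots found:

x = -4, x = -3, x = -2, x = 3


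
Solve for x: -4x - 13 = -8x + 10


Starting with: -4x - 13 = -8x + 10
Move all x terms to left: (-4 + 8)x = 10 + 13
Simplify: 4x = 23
Divide both sides by 4: x = 23/4

x = 23/4


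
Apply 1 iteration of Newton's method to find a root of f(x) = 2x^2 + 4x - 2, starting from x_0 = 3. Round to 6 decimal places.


Newton's method: x_(n+1) = x_n - f(x_n)/f'(x_n)
f(x) = 2x^2 + 4x - 2
f'(x) = 4x + 4

Iteration 1:
  f(3.000000) = 28.000000
  f'(3.000000) = 16.000000
  x_1 = 3.000000 - (28.000000)/(16.000000) = 1.250000

x_1 = 1.250000


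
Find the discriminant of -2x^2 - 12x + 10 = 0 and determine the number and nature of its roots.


For ax^2 + bx + c = 0, discriminant D = b^2 - 4ac
Here a = -2, b = -12, c = 10
D = (-12)^2 - 4(-2)(10) = 144 + 80 = 224

D = 224 > 0 but not a perfect square
The equation has 2 distinct real irrational roots.

Discriminant = 224, 2 distinct real irrational roots


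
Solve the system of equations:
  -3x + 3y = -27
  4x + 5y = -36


Using Cramer's rule:
Determinant D = (-3)(5) - (4)(3) = -15 - 12 = -27
Dx = (-27)(5) - (-36)(3) = -135 + 108 = -27
Dy = (-3)(-36) - (4)(-27) = 108 + 108 = 216
x = Dx/D = -27/-27 = 1
y = Dy/D = 216/-27 = -8

x = 1, y = -8


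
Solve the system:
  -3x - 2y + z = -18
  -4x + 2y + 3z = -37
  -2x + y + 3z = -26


Using Cramer's rule. Expand each determinant along the first row.
D  = (-3)*[2*3 - 3*1] - (-2)*[(-4)*3 - 3*(-2)] + 1*[(-4)*1 - 2*(-2)]
  = (-3)*(3) - (-2)*(-6) + 1*(0) = -21
Dx = (-18)*[2*3 - 3*1] - (-2)*[(-37)*3 - 3*(-26)] + 1*[(-37)*1 - 2*(-26)]
  = (-18)*(3) - (-2)*(-33) + 1*(15) = -105
Dy = (-3)*[(-37)*3 - 3*(-26)] - (-18)*[(-4)*3 - 3*(-2)] + 1*[(-4)*(-26) - (-37)*(-2)]
  = (-3)*(-33) - (-18)*(-6) + 1*(30) = 21
Dz = (-3)*[2*(-26) - (-37)*1] - (-2)*[(-4)*(-26) - (-37)*(-2)] + (-18)*[(-4)*1 - 2*(-2)]
  = (-3)*(-15) - (-2)*(30) + (-18)*(0) = 105
x = Dx/D = -105/-21 = 5, y = Dy/D = 21/-21 = -1, z = Dz/D = 105/-21 = -5
Check eq1: (-3)(5) + (-2)(-1) + (1)(-5) = -18 = -18 ✓
Check eq2: (-4)(5) + (2)(-1) + (3)(-5) = -37 = -37 ✓
Check eq3: (-2)(5) + (1)(-1) + (3)(-5) = -26 = -26 ✓

x = 5, y = -1, z = -5


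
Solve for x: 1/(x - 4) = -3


Multiply both sides by (x - 4): 1 = -3(x - 4)
Distribute: 1 = -3x + 12
-3x = 1 - 12 = -11
x = 11/3

x = 11/3


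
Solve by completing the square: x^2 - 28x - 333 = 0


Start: x^2 - 28x - 333 = 0
Move constant: x^2 - 28x = 333
Half of -28 is -14, squared is 196
Add 196 to both sides: x^2 - 28x + 196 = 529
(x - 14)^2 = 529
x - 14 = ±23
x = 14 + 23 = 37 or x = 14 - 23 = -9

x = -9, x = 37


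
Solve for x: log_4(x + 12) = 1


Convert to exponential form: x + 12 = 4^1 = 4
x = 4 - 12 = -8
Check: log_4(-8 + 12) = log_4(4) = log_4(4) = 1 ✓

x = -8


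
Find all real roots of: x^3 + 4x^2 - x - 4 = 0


Let p(x) = x^3 + 4x^2 - x - 4. By the rational root theorem (leading coefficient 1), any rational root is an integer divisor of 4: try ±1, ±2, ... in turn.
Test x = 1: value = 0 ✓, so (x - 1) is a factor.
Synthetic division by (x - 1): bring down 1; 1(1) + 4 = 5; 5(1) - 1 = 4; 4(1) - 4 = 0 → quotient x^2 + 5x + 4, remainder 0.
Solve the quadratic x^2 + 5x + 4 = 0: discriminant = 5^2 - 4(1)(4) = 25 - 16 = 9.
sqrt(9) = 3, so x = (-5 ± 3)/2: x = -1 or x = -4.

x = -4, x = -1, x = 1


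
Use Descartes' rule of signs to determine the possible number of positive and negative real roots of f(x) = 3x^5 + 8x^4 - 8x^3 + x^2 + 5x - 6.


Descartes' rule of signs:

For positive roots, count sign changes in f(x) = 3x^5 + 8x^4 - 8x^3 + x^2 + 5x - 6:
Signs of coefficients: +, +, -, +, +, -
Number of sign changes: 3
Possible positive real roots: 3, 1

For negative roots, examine f(-x) = -3x^5 + 8x^4 + 8x^3 + x^2 - 5x - 6:
Signs of coefficients: -, +, +, +, -, -
Number of sign changes: 2
Possible negative real roots: 2, 0

Positive roots: 3 or 1; Negative roots: 2 or 0


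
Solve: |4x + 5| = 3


An absolute value equation |expr| = 3 gives two cases:
Case 1: 4x + 5 = 3
  4x = -2, so x = -1/2
Case 2: 4x + 5 = -3
  4x = -8, so x = -2

x = -2, x = -1/2


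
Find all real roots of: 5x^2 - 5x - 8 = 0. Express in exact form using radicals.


Using the quadratic formula: x = (-b ± sqrt(b^2 - 4ac)) / (2a)
Here a = 5, b = -5, c = -8
Discriminant = b^2 - 4ac = (-5)^2 - 4(5)(-8) = 25 + 160 = 185
Since discriminant = 185 > 0, there are two real roots.
x = (5 ± sqrt(185)) / 10
Numerically: x ≈ 1.8601 or x ≈ -0.8601

x = (5 + sqrt(185)) / 10 or x = (5 - sqrt(185)) / 10


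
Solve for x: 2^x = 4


Express both sides with the same base.
4 = 2^2
Since the bases match: x = 2

x = 2


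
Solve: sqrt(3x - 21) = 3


Square both sides: 3x - 21 = 3^2 = 9
3x = 9 + 21 = 30
x = 10
Check: sqrt(3*10 - 21) = sqrt(9) = 3 ✓

x = 10


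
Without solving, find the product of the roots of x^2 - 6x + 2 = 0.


By Vieta's formulas for ax^2 + bx + c = 0:
  Sum of roots = -b/a
  Product of roots = c/a

Here a = 1, b = -6, c = 2
Sum = -(-6)/1 = 6
Product = 2/1 = 2

Product = 2


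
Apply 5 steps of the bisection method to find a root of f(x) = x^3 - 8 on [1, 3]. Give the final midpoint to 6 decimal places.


f(x) = x^3 - 8
f(1) = -7 < 0
f(3) = 19 > 0

Step 1: midpoint = (1.000000 + 3.000000)/2 = 2.000000
  f(2.000000) = 0.000000
  f(mid) = 0, exact root found!

midpoint = 2.000000


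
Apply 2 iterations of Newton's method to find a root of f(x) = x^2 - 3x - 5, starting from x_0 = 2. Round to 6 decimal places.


Newton's method: x_(n+1) = x_n - f(x_n)/f'(x_n)
f(x) = x^2 - 3x - 5
f'(x) = 2x - 3

Iteration 1:
  f(2.000000) = -7.000000
  f'(2.000000) = 1.000000
  x_1 = 2.000000 - (-7.000000)/(1.000000) = 9.000000

Iteration 2:
  f(9.000000) = 49.000000
  f'(9.000000) = 15.000000
  x_2 = 9.000000 - (49.000000)/(15.000000) = 5.733333

x_2 = 5.733333


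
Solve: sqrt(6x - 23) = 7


Square both sides: 6x - 23 = 7^2 = 49
6x = 49 + 23 = 72
x = 12
Check: sqrt(6*12 - 23) = sqrt(49) = 7 ✓

x = 12


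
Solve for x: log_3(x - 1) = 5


Convert to exponential form: x - 1 = 3^5 = 243
x = 243 + 1 = 244
Check: log_3(244 - 1) = log_3(243) = log_3(243) = 5 ✓

x = 244


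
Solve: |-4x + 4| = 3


An absolute value equation |expr| = 3 gives two cases:
Case 1: -4x + 4 = 3
  -4x = -1, so x = 1/4
Case 2: -4x + 4 = -3
  -4x = -7, so x = 7/4

x = 1/4, x = 7/4


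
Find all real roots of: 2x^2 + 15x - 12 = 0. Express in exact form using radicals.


Using the quadratic formula: x = (-b ± sqrt(b^2 - 4ac)) / (2a)
Here a = 2, b = 15, c = -12
Discriminant = b^2 - 4ac = 15^2 - 4(2)(-12) = 225 + 96 = 321
Since discriminant = 321 > 0, there are two real roots.
x = (-15 ± sqrt(321)) / 4
Numerically: x ≈ 0.7291 or x ≈ -8.2291

x = (-15 + sqrt(321)) / 4 or x = (-15 - sqrt(321)) / 4


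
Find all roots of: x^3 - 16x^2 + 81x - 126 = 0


Let p(x) = x^3 - 16x^2 + 81x - 126. By the rational root theorem (leading coefficient 1), any rational root is an integer divisor of 126: try ±1, ±2, ... in turn.
Test x = 1: value = -60 ≠ 0.
Test x = -1: value = -224 ≠ 0.
Test x = 2: value = -20 ≠ 0.
Test x = -2: value = -360 ≠ 0.
Test x = 3: value = 0 ✓, so (x - 3) is a factor.
Synthetic division by (x - 3): bring down 1; 1(3) - 16 = -13; (-13)(3) + 81 = 42; 42(3) - 126 = 0 → quotient x^2 - 13x + 42, remainder 0.
Solve the quadratic x^2 - 13x + 42 = 0: discriminant = (-13)^2 - 4(1)(42) = 169 - 168 = 1.
sqrt(1) = 1, so x = (13 ± 1)/2: x = 7 or x = 6.
Collecting all roots found:

x = 3, x = 6, x = 7


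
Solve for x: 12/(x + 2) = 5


Multiply both sides by (x + 2): 12 = 5(x + 2)
Distribute: 12 = 5x + 10
5x = 12 - 10 = 2
x = 2/5

x = 2/5


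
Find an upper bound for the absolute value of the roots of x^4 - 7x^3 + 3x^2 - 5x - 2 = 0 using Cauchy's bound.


Cauchy's bound: all roots r satisfy |r| <= 1 + max(|a_i/a_n|) for i = 0,...,n-1
where a_n is the leading coefficient.

Coefficients: [1, -7, 3, -5, -2]
Leading coefficient a_n = 1
Ratios |a_i/a_n|: 7, 3, 5, 2
Maximum ratio: 7
Cauchy's bound: |r| <= 1 + 7 = 8

Upper bound = 8


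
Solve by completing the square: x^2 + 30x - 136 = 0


Start: x^2 + 30x - 136 = 0
Move constant: x^2 + 30x = 136
Half of 30 is 15, squared is 225
Add 225 to both sides: x^2 + 30x + 225 = 361
(x + 15)^2 = 361
x + 15 = ±19
x = -15 + 19 = 4 or x = -15 - 19 = -34

x = -34, x = 4
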